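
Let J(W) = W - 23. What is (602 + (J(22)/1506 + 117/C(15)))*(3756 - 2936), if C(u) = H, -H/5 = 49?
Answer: 18199366426/36897 ≈ 4.9325e+5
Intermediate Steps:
H = -245 (H = -5*49 = -245)
C(u) = -245
J(W) = -23 + W
(602 + (J(22)/1506 + 117/C(15)))*(3756 - 2936) = (602 + ((-23 + 22)/1506 + 117/(-245)))*(3756 - 2936) = (602 + (-1*1/1506 + 117*(-1/245)))*820 = (602 + (-1/1506 - 117/245))*820 = (602 - 176447/368970)*820 = (221943493/368970)*820 = 18199366426/36897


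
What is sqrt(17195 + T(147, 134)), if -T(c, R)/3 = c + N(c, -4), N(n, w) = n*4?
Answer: sqrt(14990) ≈ 122.43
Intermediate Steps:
N(n, w) = 4*n
T(c, R) = -15*c (T(c, R) = -3*(c + 4*c) = -15*c)
sqrt(17195 + T(147, 134)) = sqrt(17195 - 15*147) = sqrt(17195 - 2205) = sqrt(14990)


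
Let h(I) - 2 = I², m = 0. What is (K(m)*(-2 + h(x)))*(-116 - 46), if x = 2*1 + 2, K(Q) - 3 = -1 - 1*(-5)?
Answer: -18144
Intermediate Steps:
K(Q) = 7 (K(Q) = 3 + (-1 - 1*(-5)) = 3 + (-1 + 5) = 3 + 4 = 7)
x = 4 (x = 2 + 2 = 4)
h(I) = 2 + I²
(K(m)*(-2 + h(x)))*(-116 - 46) = (7*(-2 + (2 + 4²)))*(-116 - 46) = (7*(-2 + (2 + 16)))*(-162) = (7*(-2 + 18))*(-162) = (7*16)*(-162) = 112*(-162) = -18144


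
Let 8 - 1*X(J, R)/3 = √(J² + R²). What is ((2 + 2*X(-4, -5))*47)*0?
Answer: 0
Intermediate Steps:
X(J, R) = 24 - 3*√(J² + R²)
((2 + 2*X(-4, -5))*47)*0 = ((2 + 2*(24 - 3*√((-4)² + (-5)²)))*47)*0 = ((2 + 2*(24 - 3*√(16 + 25)))*47)*0 = ((2 + 2*(24 - 3*√41))*47)*0 = ((2 + (48 - 6*√41))*47)*0 = ((50 - 6*√41)*47)*0 = (2350 - 282*√41)*0 = 0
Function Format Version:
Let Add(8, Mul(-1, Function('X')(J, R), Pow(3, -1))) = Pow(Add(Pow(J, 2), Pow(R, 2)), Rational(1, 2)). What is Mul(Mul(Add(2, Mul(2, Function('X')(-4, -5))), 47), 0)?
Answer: 0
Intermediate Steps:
Function('X')(J, R) = Add(24, Mul(-3, Pow(Add(Pow(J, 2), Pow(R, 2)), Rational(1, 2))))
Mul(Mul(Add(2, Mul(2, Function('X')(-4, -5))), 47), 0) = Mul(Mul(Add(2, Mul(2, Add(24, Mul(-3, Pow(Add(Pow(-4, 2), Pow(-5, 2)), Rational(1, 2)))))), 47), 0) = Mul(Mul(Add(2, Mul(2, Add(24, Mul(-3, Pow(Add(16, 25), Rational(1, 2)))))), 47), 0) = Mul(Mul(Add(2, Mul(2, Add(24, Mul(-3, Pow(41, Rational(1, 2)))))), 47), 0) = Mul(Mul(Add(2, Add(48, Mul(-6, Pow(41, Rational(1, 2))))), 47), 0) = Mul(Mul(Add(50, Mul(-6, Pow(41, Rational(1, 2)))), 47), 0) = Mul(Add(2350, Mul(-282, Pow(41, Rational(1, 2)))), 0) = 0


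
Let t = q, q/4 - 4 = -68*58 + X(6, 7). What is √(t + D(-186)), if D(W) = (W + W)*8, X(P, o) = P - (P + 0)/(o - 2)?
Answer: 4*I*√29245/5 ≈ 136.81*I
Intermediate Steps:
X(P, o) = P - P/(-2 + o)
D(W) = 16*W (D(W) = (2*W)*8 = 16*W)
q = -78704/5 (q = 16 + 4*(-68*58 + 6*(-3 + 7)/(-2 + 7)) = 16 + 4*(-3944 + 6*4/5) = 16 + 4*(-3944 + 6*(⅕)*4) = 16 + 4*(-3944 + 24/5) = 16 + 4*(-19696/5) = 16 - 78784/5 = -78704/5 ≈ -15741.)
t = -78704/5 ≈ -15741.
√(t + D(-186)) = √(-78704/5 + 16*(-186)) = √(-78704/5 - 2976) = √(-93584/5) = 4*I*√29245/5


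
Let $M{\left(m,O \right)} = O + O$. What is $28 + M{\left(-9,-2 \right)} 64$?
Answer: $-228$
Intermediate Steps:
$M{\left(m,O \right)} = 2 O$
$28 + M{\left(-9,-2 \right)} 64 = 28 + 2 \left(-2\right) 64 = 28 - 256 = -228$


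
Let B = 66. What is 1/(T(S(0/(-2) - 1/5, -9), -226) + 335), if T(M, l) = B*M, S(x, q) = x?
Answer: 5/1609 ≈ 0.0031075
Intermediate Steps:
T(M, l) = 66*M
1/(T(S(0/(-2) - 1/5, -9), -226) + 335) = 1/(66*(0/(-2) - 1/5) + 335) = 1/(66*(0*(-½) - 1*⅕) + 335) = 1/(66*(0 - ⅕) + 335) = 1/(66*(-⅕) + 335) = 1/(-66/5 + 335) = 1/(1609/5) = 5/1609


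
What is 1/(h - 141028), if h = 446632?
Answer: 1/305604 ≈ 3.2722e-6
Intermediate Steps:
1/(h - 141028) = 1/(446632 - 141028) = 1/305604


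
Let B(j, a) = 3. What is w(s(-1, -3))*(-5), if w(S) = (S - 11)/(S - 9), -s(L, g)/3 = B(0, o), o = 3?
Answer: -50/9 ≈ -5.5556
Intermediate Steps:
s(L, g) = -9 (s(L, g) = -3*3 = -9)
w(S) = (-11 + S)/(-9 + S)
w(s(-1, -3))*(-5) = ((-11 - 9)/(-9 - 9))*(-5) = (-20/(-18))*(-5) = -1/18*(-20)*(-5) = (10/9)*(-5) = -50/9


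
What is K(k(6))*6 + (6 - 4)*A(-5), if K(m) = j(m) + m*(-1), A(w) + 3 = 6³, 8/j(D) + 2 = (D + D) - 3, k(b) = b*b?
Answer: 14118/67 ≈ 210.72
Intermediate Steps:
k(b) = b²
j(D) = 8/(-5 + 2*D) (j(D) = 8/(-2 + ((D + D) - 3)) = 8/(-2 + (2*D - 3)) = 8/(-2 + (-3 + 2*D)) = 8/(-5 + 2*D))
A(w) = 213 (A(w) = -3 + 6³ = -3 + 216 = 213)
K(m) = -m + 8/(-5 + 2*m) (K(m) = 8/(-5 + 2*m) + m*(-1) = 8/(-5 + 2*m) - m = -m + 8/(-5 + 2*m))
K(k(6))*6 + (6 - 4)*A(-5) = (-1*6² + 8/(-5 + 2*6²))*6 + (6 - 4)*213 = (-1*36 + 8/(-5 + 2*36))*6 + 2*213 = (-36 + 8/(-5 + 72))*6 + 426 = (-36 + 8/67)*6 + 426 = -2404/67*6 + 426 = -14424/67 + 426 = 14118/67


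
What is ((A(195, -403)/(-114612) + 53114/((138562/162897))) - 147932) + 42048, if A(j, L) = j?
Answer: -114982345483365/2646811324 ≈ -43442.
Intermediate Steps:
((A(195, -403)/(-114612) + 53114/((138562/162897))) - 147932) + 42048 = ((195/(-114612) + 53114/((138562/162897))) - 147932) + 42048 = ((195*(-1/114612) + 53114/((138562*(1/162897)))) - 147932) + 42048 = ((-65/38204 + 53114/(138562/162897)) - 147932) + 42048 = ((-65/38204 + 53114*(162897/138562)) - 147932) + 42048 = ((-65/38204 + 4326055629/69281) - 147932) + 42048 = (165272624747051/2646811324 - 147932) + 42048 = -226275468034917/2646811324 + 42048 = -114982345483365/2646811324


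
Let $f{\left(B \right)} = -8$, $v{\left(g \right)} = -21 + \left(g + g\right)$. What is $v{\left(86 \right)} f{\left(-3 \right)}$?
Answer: $-1208$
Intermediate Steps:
$v{\left(g \right)} = -21 + 2 g$
$v{\left(86 \right)} f{\left(-3 \right)} = \left(-21 + 2 \cdot 86\right) \left(-8\right) = \left(-21 + 172\right) \left(-8\right) = 151 \left(-8\right) = -1208$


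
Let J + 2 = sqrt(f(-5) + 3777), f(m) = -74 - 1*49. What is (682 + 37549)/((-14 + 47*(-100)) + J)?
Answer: -10016522/1235389 - 38231*sqrt(406)/7412334 ≈ -8.2119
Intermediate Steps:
f(m) = -123 (f(m) = -74 - 49 = -123)
J = -2 + 3*sqrt(406) (J = -2 + sqrt(-123 + 3777) = -2 + sqrt(3654) = -2 + 3*sqrt(406) ≈ 58.448)
(682 + 37549)/((-14 + 47*(-100)) + J) = (682 + 37549)/((-14 + 47*(-100)) + (-2 + 3*sqrt(406))) = 38231/((-14 - 4700) + (-2 + 3*sqrt(406))) = 38231/(-4714 + (-2 + 3*sqrt(406))) = 38231/(-4716 + 3*sqrt(406))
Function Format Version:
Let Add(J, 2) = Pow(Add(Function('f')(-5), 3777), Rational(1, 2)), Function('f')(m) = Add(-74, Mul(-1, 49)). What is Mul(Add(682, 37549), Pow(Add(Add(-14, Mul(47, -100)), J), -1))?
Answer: Add(Rational(-10016522, 1235389), Mul(Rational(-38231, 7412334), Pow(406, Rational(1, 2)))) ≈ -8.2119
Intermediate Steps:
Function('f')(m) = -123 (Function('f')(m) = Add(-74, -49) = -123)
J = Add(-2, Mul(3, Pow(406, Rational(1, 2)))) (J = Add(-2, Pow(Add(-123, 3777), Rational(1, 2))) = Add(-2, Pow(3654, Rational(1, 2))) = Add(-2, Mul(3, Pow(406, Rational(1, 2)))) ≈ 58.448)
Mul(Add(682, 37549), Pow(Add(Add(-14, Mul(47, -100)), J), -1)) = Mul(Add(682, 37549), Pow(Add(Add(-14, Mul(47, -100)), Add(-2, Mul(3, Pow(406, Rational(1, 2))))), -1)) = Mul(38231, Pow(Add(Add(-14, -4700), Add(-2, Mul(3, Pow(406, Rational(1, 2))))), -1)) = Mul(38231, Pow(Add(-4714, Add(-2, Mul(3, Pow(406, Rational(1, 2))))), -1)) = Mul(38231, Pow(Add(-4716, Mul(3, Pow(406, Rational(1, 2)))), -1))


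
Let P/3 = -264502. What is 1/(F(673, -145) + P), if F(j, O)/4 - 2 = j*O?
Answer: -1/1183838 ≈ -8.4471e-7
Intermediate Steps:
P = -793506 (P = 3*(-264502) = -793506)
F(j, O) = 8 + 4*O*j (F(j, O) = 8 + 4*(j*O) = 8 + 4*(O*j) = 8 + 4*O*j)
1/(F(673, -145) + P) = 1/((8 + 4*(-145)*673) - 793506) = 1/((8 - 390340) - 793506) = 1/(-390332 - 793506) = 1/(-1183838) = -1/1183838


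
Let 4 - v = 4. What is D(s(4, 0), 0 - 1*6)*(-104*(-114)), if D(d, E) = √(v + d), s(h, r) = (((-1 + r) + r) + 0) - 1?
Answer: 11856*I*√2 ≈ 16767.0*I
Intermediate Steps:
v = 0 (v = 4 - 1*4 = 4 - 4 = 0)
s(h, r) = -2 + 2*r (s(h, r) = ((-1 + 2*r) + 0) - 1 = (-1 + 2*r) - 1 = -2 + 2*r)
D(d, E) = √d (D(d, E) = √(0 + d) = √d)
D(s(4, 0), 0 - 1*6)*(-104*(-114)) = √(-2 + 2*0)*(-104*(-114)) = √(-2 + 0)*11856 = √(-2)*11856 = (I*√2)*11856 = 11856*I*√2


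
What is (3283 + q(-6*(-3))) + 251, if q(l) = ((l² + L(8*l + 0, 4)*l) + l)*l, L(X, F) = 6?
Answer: 11634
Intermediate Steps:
q(l) = l*(l² + 7*l) (q(l) = ((l² + 6*l) + l)*l = (l² + 7*l)*l = l*(l² + 7*l))
(3283 + q(-6*(-3))) + 251 = (3283 + (-6*(-3))²*(7 - 6*(-3))) + 251 = (3283 + 18²*(7 + 18)) + 251 = (3283 + 324*25) + 251 = (3283 + 8100) + 251 = 11383 + 251 = 11634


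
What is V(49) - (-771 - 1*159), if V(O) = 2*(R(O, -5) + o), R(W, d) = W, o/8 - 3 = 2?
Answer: 1108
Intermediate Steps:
o = 40 (o = 24 + 8*2 = 24 + 16 = 40)
V(O) = 80 + 2*O (V(O) = 2*(O + 40) = 2*(40 + O) = 80 + 2*O)
V(49) - (-771 - 1*159) = (80 + 2*49) - (-771 - 1*159) = (80 + 98) - (-771 - 159) = 178 - 1*(-930) = 178 + 930 = 1108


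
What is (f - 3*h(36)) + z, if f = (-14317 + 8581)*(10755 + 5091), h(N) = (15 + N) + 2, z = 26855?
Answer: -90865960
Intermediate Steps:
h(N) = 17 + N
f = -90892656 (f = -5736*15846 = -90892656)
(f - 3*h(36)) + z = (-90892656 - 3*(17 + 36)) + 26855 = (-90892656 - 3*53) + 26855 = (-90892656 - 159) + 26855 = -90892815 + 26855 = -90865960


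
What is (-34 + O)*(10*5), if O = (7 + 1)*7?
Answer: 1100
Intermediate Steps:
O = 56 (O = 8*7 = 56)
(-34 + O)*(10*5) = (-34 + 56)*(10*5) = 22*50 = 1100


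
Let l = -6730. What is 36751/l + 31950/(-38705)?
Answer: -327494191/52096930 ≈ -6.2862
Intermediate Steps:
36751/l + 31950/(-38705) = 36751/(-6730) + 31950/(-38705) = 36751*(-1/6730) + 31950*(-1/38705) = -36751/6730 - 6390/7741 = -327494191/52096930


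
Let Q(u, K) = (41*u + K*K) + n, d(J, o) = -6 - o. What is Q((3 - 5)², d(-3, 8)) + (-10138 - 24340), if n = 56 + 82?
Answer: -33980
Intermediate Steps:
n = 138
Q(u, K) = 138 + K² + 41*u (Q(u, K) = (41*u + K*K) + 138 = (41*u + K²) + 138 = (K² + 41*u) + 138 = 138 + K² + 41*u)
Q((3 - 5)², d(-3, 8)) + (-10138 - 24340) = (138 + (-6 - 1*8)² + 41*(3 - 5)²) + (-10138 - 24340) = (138 + (-6 - 8)² + 41*(-2)²) - 34478 = (138 + (-14)² + 41*4) - 34478 = (138 + 196 + 164) - 34478 = 498 - 34478 = -33980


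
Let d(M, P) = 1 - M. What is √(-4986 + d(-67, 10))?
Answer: I*√4918 ≈ 70.128*I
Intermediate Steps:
√(-4986 + d(-67, 10)) = √(-4986 + (1 - 1*(-67))) = √(-4986 + (1 + 67)) = √(-4986 + 68) = √(-4918) = I*√4918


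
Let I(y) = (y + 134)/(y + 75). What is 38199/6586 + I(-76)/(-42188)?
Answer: 201490175/34731271 ≈ 5.8014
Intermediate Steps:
I(y) = (134 + y)/(75 + y)
38199/6586 + I(-76)/(-42188) = 38199/6586 + ((134 - 76)/(75 - 76))/(-42188) = 38199*(1/6586) + (58/(-1))*(-1/42188) = 38199/6586 - 1*58*(-1/42188) = 38199/6586 - 58*(-1/42188) = 38199/6586 + 29/21094 = 201490175/34731271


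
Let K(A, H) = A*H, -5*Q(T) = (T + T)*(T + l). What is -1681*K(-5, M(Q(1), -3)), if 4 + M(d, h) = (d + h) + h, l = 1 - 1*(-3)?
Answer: -100860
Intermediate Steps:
l = 4 (l = 1 + 3 = 4)
Q(T) = -2*T*(4 + T)/5 (Q(T) = -(T + T)*(T + 4)/5 = -2*T*(4 + T)/5)
M(d, h) = -4 + d + 2*h (M(d, h) = -4 + ((d + h) + h) = -4 + (d + 2*h) = -4 + d + 2*h)
-1681*K(-5, M(Q(1), -3)) = -(-8405)*(-4 - ⅖*1*(4 + 1) + 2*(-3)) = -(-8405)*(-4 - ⅖*1*5 - 6) = -(-8405)*(-4 - 2 - 6) = -(-8405)*(-12) = -1681*60 = -100860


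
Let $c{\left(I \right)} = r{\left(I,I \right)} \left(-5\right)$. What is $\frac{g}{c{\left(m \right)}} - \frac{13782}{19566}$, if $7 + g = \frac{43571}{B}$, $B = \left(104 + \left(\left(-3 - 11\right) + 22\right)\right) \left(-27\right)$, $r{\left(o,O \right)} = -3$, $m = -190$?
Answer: $- \frac{105101933}{49306320} \approx -2.1316$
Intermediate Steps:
$c{\left(I \right)} = 15$ ($c{\left(I \right)} = \left(-3\right) \left(-5\right) = 15$)
$B = -3024$ ($B = \left(104 + \left(-14 + 22\right)\right) \left(-27\right) = \left(104 + 8\right) \left(-27\right) = 112 \left(-27\right) = -3024$)
$g = - \frac{64739}{3024}$ ($g = -7 + \frac{43571}{-3024} = -7 + 43571 \left(- \frac{1}{3024}\right) = -7 - \frac{43571}{3024} = - \frac{64739}{3024} \approx -21.408$)
$\frac{g}{c{\left(m \right)}} - \frac{13782}{19566} = - \frac{64739}{3024 \cdot 15} - \frac{13782}{19566} = \left(- \frac{64739}{3024}\right) \frac{1}{15} - \frac{2297}{3261} = - \frac{64739}{45360} - \frac{2297}{3261} = - \frac{105101933}{49306320}$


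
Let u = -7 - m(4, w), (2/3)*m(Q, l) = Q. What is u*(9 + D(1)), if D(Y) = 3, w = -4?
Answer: -156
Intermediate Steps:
m(Q, l) = 3*Q/2
u = -13 (u = -7 - 3*4/2 = -7 - 1*6 = -7 - 6 = -13)
u*(9 + D(1)) = -13*(9 + 3) = -13*12 = -156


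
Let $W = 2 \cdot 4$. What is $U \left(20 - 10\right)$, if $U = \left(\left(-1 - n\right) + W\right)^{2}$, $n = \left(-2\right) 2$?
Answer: $1210$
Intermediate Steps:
$n = -4$
$W = 8$
$U = 121$ ($U = \left(\left(-1 - -4\right) + 8\right)^{2} = \left(\left(-1 + 4\right) + 8\right)^{2} = \left(3 + 8\right)^{2} = 11^{2} = 121$)
$U \left(20 - 10\right) = 121 \left(20 - 10\right) = 121 \cdot 10 = 1210$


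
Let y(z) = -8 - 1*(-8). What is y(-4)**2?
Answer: 0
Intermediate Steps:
y(z) = 0 (y(z) = -8 + 8 = 0)
y(-4)**2 = 0**2 = 0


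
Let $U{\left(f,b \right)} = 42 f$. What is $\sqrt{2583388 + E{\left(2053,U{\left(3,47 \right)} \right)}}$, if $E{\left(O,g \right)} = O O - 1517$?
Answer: $2 \sqrt{1699170} \approx 2607.0$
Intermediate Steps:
$E{\left(O,g \right)} = -1517 + O^{2}$ ($E{\left(O,g \right)} = O^{2} - 1517 = -1517 + O^{2}$)
$\sqrt{2583388 + E{\left(2053,U{\left(3,47 \right)} \right)}} = \sqrt{2583388 - \left(1517 - 2053^{2}\right)} = \sqrt{2583388 + \left(-1517 + 4214809\right)} = \sqrt{2583388 + 4213292} = \sqrt{6796680} = 2 \sqrt{1699170}$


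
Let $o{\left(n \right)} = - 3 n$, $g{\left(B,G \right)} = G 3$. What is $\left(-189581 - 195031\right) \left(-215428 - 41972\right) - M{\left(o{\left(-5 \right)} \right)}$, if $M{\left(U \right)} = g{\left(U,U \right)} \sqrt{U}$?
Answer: $98999128800 - 45 \sqrt{15} \approx 9.8999 \cdot 10^{10}$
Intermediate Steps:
$g{\left(B,G \right)} = 3 G$
$M{\left(U \right)} = 3 U^{\frac{3}{2}}$ ($M{\left(U \right)} = 3 U \sqrt{U} = 3 U^{\frac{3}{2}}$)
$\left(-189581 - 195031\right) \left(-215428 - 41972\right) - M{\left(o{\left(-5 \right)} \right)} = \left(-189581 - 195031\right) \left(-215428 - 41972\right) - 3 \left(\left(-3\right) \left(-5\right)\right)^{\frac{3}{2}} = \left(-384612\right) \left(-257400\right) - 3 \cdot 15^{\frac{3}{2}} = 98999128800 - 3 \cdot 15 \sqrt{15} = 98999128800 - 45 \sqrt{15}$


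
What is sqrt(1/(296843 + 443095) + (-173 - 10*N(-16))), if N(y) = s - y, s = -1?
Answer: I*sqrt(176845162021674)/739938 ≈ 17.972*I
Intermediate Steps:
N(y) = -1 - y
sqrt(1/(296843 + 443095) + (-173 - 10*N(-16))) = sqrt(1/(296843 + 443095) + (-173 - 10*(-1 - 1*(-16)))) = sqrt(1/739938 + (-173 - 10*(-1 + 16))) = sqrt(1/739938 + (-173 - 10*15)) = sqrt(1/739938 + (-173 - 150)) = sqrt(1/739938 - 323) = sqrt(-238999973/739938) = I*sqrt(176845162021674)/739938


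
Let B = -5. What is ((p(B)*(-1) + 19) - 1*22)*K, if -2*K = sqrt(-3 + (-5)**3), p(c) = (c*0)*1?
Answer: 12*I*sqrt(2) ≈ 16.971*I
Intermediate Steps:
p(c) = 0 (p(c) = 0*1 = 0)
K = -4*I*sqrt(2) (K = -sqrt(-3 + (-5)**3)/2 = -sqrt(-3 - 125)/2 = -4*I*sqrt(2) ≈ -5.6569*I)
((p(B)*(-1) + 19) - 1*22)*K = ((0*(-1) + 19) - 1*22)*(-4*I*sqrt(2)) = ((0 + 19) - 22)*(-4*I*sqrt(2)) = (19 - 22)*(-4*I*sqrt(2)) = -(-12)*I*sqrt(2) = 12*I*sqrt(2)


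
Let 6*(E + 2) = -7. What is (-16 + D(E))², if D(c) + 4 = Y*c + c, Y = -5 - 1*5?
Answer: 289/4 ≈ 72.250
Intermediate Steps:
E = -19/6 (E = -2 + (⅙)*(-7) = -2 - 7/6 = -19/6 ≈ -3.1667)
Y = -10 (Y = -5 - 5 = -10)
D(c) = -4 - 9*c (D(c) = -4 + (-10*c + c) = -4 - 9*c)
(-16 + D(E))² = (-16 + (-4 - 9*(-19/6)))² = (-16 + (-4 + 57/2))² = (-16 + 49/2)² = (17/2)² = 289/4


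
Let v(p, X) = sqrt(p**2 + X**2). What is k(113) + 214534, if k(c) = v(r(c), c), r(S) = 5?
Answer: 214534 + sqrt(12794) ≈ 2.1465e+5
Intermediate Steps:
v(p, X) = sqrt(X**2 + p**2)
k(c) = sqrt(25 + c**2) (k(c) = sqrt(c**2 + 5**2) = sqrt(c**2 + 25) = sqrt(25 + c**2))
k(113) + 214534 = sqrt(25 + 113**2) + 214534 = sqrt(25 + 12769) + 214534 = sqrt(12794) + 214534 = 214534 + sqrt(12794)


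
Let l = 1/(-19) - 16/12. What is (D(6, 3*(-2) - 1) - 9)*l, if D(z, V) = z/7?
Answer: 79/7 ≈ 11.286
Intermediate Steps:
D(z, V) = z/7 (D(z, V) = z*(⅐) = z/7)
l = -79/57 (l = 1*(-1/19) - 16*1/12 = -1/19 - 4/3 = -79/57 ≈ -1.3860)
(D(6, 3*(-2) - 1) - 9)*l = ((⅐)*6 - 9)*(-79/57) = (6/7 - 9)*(-79/57) = -57/7*(-79/57) = 79/7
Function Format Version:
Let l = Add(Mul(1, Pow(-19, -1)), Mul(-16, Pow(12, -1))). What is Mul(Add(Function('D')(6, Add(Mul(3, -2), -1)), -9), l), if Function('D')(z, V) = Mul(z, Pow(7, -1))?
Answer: Rational(79, 7) ≈ 11.286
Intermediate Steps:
Function('D')(z, V) = Mul(Rational(1, 7), z) (Function('D')(z, V) = Mul(z, Rational(1, 7)) = Mul(Rational(1, 7), z))
l = Rational(-79, 57) (l = Add(Mul(1, Rational(-1, 19)), Mul(-16, Rational(1, 12))) = Add(Rational(-1, 19), Rational(-4, 3)) = Rational(-79, 57) ≈ -1.3860)
Mul(Add(Function('D')(6, Add(Mul(3, -2), -1)), -9), l) = Mul(Add(Mul(Rational(1, 7), 6), -9), Rational(-79, 57)) = Mul(Add(Rational(6, 7), -9), Rational(-79, 57)) = Mul(Rational(-57, 7), Rational(-79, 57)) = Rational(79, 7)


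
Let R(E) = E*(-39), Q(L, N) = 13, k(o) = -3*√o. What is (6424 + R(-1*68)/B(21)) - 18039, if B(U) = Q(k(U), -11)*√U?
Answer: -11615 + 68*√21/7 ≈ -11570.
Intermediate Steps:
R(E) = -39*E
B(U) = 13*√U
(6424 + R(-1*68)/B(21)) - 18039 = (6424 + (-(-39)*68)/((13*√21))) - 18039 = (6424 + (-39*(-68))*(√21/273)) - 18039 = (6424 + 2652*(√21/273)) - 18039 = (6424 + 68*√21/7) - 18039 = -11615 + 68*√21/7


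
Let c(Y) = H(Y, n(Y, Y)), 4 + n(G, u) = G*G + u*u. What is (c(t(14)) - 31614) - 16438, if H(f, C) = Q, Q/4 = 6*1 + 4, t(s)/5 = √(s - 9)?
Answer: -48012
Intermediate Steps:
t(s) = 5*√(-9 + s) (t(s) = 5*√(s - 9) = 5*√(-9 + s))
n(G, u) = -4 + G² + u² (n(G, u) = -4 + (G*G + u*u) = -4 + (G² + u²) = -4 + G² + u²)
Q = 40 (Q = 4*(6*1 + 4) = 4*(6 + 4) = 4*10 = 40)
H(f, C) = 40
c(Y) = 40
(c(t(14)) - 31614) - 16438 = (40 - 31614) - 16438 = -31574 - 16438 = -48012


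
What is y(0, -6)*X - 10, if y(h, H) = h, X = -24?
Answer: -10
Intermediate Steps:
y(0, -6)*X - 10 = 0*(-24) - 10 = 0 - 10 = -10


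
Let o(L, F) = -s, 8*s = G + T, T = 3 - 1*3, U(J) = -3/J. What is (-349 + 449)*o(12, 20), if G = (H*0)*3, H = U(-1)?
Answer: 0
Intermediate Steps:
H = 3 (H = -3/(-1) = -3*(-1) = 3)
T = 0 (T = 3 - 3 = 0)
G = 0 (G = (3*0)*3 = 0*3 = 0)
s = 0 (s = (0 + 0)/8 = (⅛)*0 = 0)
o(L, F) = 0 (o(L, F) = -1*0 = 0)
(-349 + 449)*o(12, 20) = (-349 + 449)*0 = 100*0 = 0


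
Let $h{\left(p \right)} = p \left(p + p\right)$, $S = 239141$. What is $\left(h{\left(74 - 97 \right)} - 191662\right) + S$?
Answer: $48537$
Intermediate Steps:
$h{\left(p \right)} = 2 p^{2}$ ($h{\left(p \right)} = p 2 p = 2 p^{2}$)
$\left(h{\left(74 - 97 \right)} - 191662\right) + S = \left(2 \left(74 - 97\right)^{2} - 191662\right) + 239141 = \left(2 \left(-23\right)^{2} - 191662\right) + 239141 = \left(2 \cdot 529 - 191662\right) + 239141 = \left(1058 - 191662\right) + 239141 = -190604 + 239141 = 48537$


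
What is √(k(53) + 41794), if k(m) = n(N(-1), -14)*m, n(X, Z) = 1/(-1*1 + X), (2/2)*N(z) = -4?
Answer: 3*√116065/5 ≈ 204.41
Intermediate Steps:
N(z) = -4
n(X, Z) = 1/(-1 + X)
k(m) = -m/5 (k(m) = m/(-1 - 4) = m/(-5) = -m/5)
√(k(53) + 41794) = √(-⅕*53 + 41794) = √(-53/5 + 41794) = √(208917/5) = 3*√116065/5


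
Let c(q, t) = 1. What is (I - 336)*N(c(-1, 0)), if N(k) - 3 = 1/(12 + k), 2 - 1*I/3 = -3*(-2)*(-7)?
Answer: -8160/13 ≈ -627.69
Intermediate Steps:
I = 132 (I = 6 - 3*(-3*(-2))*(-7) = 6 - 18*(-7) = 6 - 3*(-42) = 6 + 126 = 132)
N(k) = 3 + 1/(12 + k)
(I - 336)*N(c(-1, 0)) = (132 - 336)*((37 + 3*1)/(12 + 1)) = -204*(37 + 3)/13 = -204*40/13 = -8160/13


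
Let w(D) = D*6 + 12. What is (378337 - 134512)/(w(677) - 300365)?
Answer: -243825/296291 ≈ -0.82292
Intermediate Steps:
w(D) = 12 + 6*D (w(D) = 6*D + 12 = 12 + 6*D)
(378337 - 134512)/(w(677) - 300365) = (378337 - 134512)/((12 + 6*677) - 300365) = 243825/((12 + 4062) - 300365) = 243825/(4074 - 300365) = 243825/(-296291) = 243825*(-1/296291) = -243825/296291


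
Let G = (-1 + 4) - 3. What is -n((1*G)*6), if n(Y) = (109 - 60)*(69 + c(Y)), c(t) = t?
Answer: -3381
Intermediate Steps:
G = 0 (G = 3 - 3 = 0)
n(Y) = 3381 + 49*Y (n(Y) = (109 - 60)*(69 + Y) = 49*(69 + Y) = 3381 + 49*Y)
-n((1*G)*6) = -(3381 + 49*((1*0)*6)) = -(3381 + 49*(0*6)) = -(3381 + 49*0) = -(3381 + 0) = -1*3381 = -3381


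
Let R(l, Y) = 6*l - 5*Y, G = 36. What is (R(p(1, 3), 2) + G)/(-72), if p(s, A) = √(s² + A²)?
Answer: -13/36 - √10/12 ≈ -0.62463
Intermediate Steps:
p(s, A) = √(A² + s²)
R(l, Y) = -5*Y + 6*l
(R(p(1, 3), 2) + G)/(-72) = ((-5*2 + 6*√(3² + 1²)) + 36)/(-72) = -((-10 + 6*√(9 + 1)) + 36)/72 = -((-10 + 6*√10) + 36)/72 = -(26 + 6*√10)/72 = -13/36 - √10/12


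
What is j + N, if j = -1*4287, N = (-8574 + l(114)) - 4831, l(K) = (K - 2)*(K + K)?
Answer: 7844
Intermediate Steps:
l(K) = 2*K*(-2 + K) (l(K) = (-2 + K)*(2*K) = 2*K*(-2 + K))
N = 12131 (N = (-8574 + 2*114*(-2 + 114)) - 4831 = (-8574 + 2*114*112) - 4831 = (-8574 + 25536) - 4831 = 16962 - 4831 = 12131)
j = -4287
j + N = -4287 + 12131 = 7844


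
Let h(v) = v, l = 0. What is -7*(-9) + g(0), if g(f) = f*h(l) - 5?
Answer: 58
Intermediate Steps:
g(f) = -5 (g(f) = f*0 - 5 = 0 - 5 = -5)
-7*(-9) + g(0) = -7*(-9) - 5 = 63 - 5 = 58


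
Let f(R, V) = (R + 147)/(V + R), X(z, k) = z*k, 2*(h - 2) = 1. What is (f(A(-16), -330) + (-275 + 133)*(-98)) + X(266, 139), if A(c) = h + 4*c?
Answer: 4427411/87 ≈ 50890.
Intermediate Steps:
h = 5/2 (h = 2 + (1/2)*1 = 2 + 1/2 = 5/2 ≈ 2.5000)
X(z, k) = k*z
A(c) = 5/2 + 4*c
f(R, V) = (147 + R)/(R + V)
(f(A(-16), -330) + (-275 + 133)*(-98)) + X(266, 139) = ((147 + (5/2 + 4*(-16)))/((5/2 + 4*(-16)) - 330) + (-275 + 133)*(-98)) + 139*266 = ((147 + (5/2 - 64))/((5/2 - 64) - 330) - 142*(-98)) + 36974 = ((147 - 123/2)/(-123/2 - 330) + 13916) + 36974 = ((171/2)/(-783/2) + 13916) + 36974 = (-2/783*171/2 + 13916) + 36974 = (-19/87 + 13916) + 36974 = 1210673/87 + 36974 = 4427411/87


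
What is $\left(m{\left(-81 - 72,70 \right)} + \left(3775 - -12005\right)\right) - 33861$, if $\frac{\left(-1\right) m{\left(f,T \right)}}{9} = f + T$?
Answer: $-17334$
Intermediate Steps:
$m{\left(f,T \right)} = - 9 T - 9 f$ ($m{\left(f,T \right)} = - 9 \left(f + T\right) = - 9 \left(T + f\right) = - 9 T - 9 f$)
$\left(m{\left(-81 - 72,70 \right)} + \left(3775 - -12005\right)\right) - 33861 = \left(\left(\left(-9\right) 70 - 9 \left(-81 - 72\right)\right) + \left(3775 - -12005\right)\right) - 33861 = \left(\left(-630 - 9 \left(-81 - 72\right)\right) + \left(3775 + 12005\right)\right) - 33861 = \left(\left(-630 - -1377\right) + 15780\right) - 33861 = \left(\left(-630 + 1377\right) + 15780\right) - 33861 = \left(747 + 15780\right) - 33861 = 16527 - 33861 = -17334$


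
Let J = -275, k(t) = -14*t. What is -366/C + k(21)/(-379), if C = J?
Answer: 219564/104225 ≈ 2.1066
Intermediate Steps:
C = -275
-366/C + k(21)/(-379) = -366/(-275) - 14*21/(-379) = -366*(-1/275) - 294*(-1/379) = 366/275 + 294/379 = 219564/104225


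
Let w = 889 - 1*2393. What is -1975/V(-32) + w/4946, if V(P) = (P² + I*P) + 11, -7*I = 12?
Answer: -39926233/18866517 ≈ -2.1162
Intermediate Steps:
I = -12/7 (I = -⅐*12 = -12/7 ≈ -1.7143)
w = -1504 (w = 889 - 2393 = -1504)
V(P) = 11 + P² - 12*P/7 (V(P) = (P² - 12*P/7) + 11 = 11 + P² - 12*P/7)
-1975/V(-32) + w/4946 = -1975/(11 + (-32)² - 12/7*(-32)) - 1504/4946 = -1975/(11 + 1024 + 384/7) - 1504*1/4946 = -1975/7629/7 - 752/2473 = -1975*7/7629 - 752/2473 = -13825/7629 - 752/2473 = -39926233/18866517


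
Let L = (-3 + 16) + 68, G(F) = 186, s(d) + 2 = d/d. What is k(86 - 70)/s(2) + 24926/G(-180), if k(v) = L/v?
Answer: 191875/1488 ≈ 128.95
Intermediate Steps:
s(d) = -1 (s(d) = -2 + d/d = -2 + 1 = -1)
L = 81 (L = 13 + 68 = 81)
k(v) = 81/v
k(86 - 70)/s(2) + 24926/G(-180) = (81/(86 - 70))/(-1) + 24926/186 = (81/16)*(-1) + 24926*(1/186) = (81*(1/16))*(-1) + 12463/93 = (81/16)*(-1) + 12463/93 = -81/16 + 12463/93 = 191875/1488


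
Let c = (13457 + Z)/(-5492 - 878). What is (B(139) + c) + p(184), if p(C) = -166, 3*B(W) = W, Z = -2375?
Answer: -1160038/9555 ≈ -121.41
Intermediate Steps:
B(W) = W/3
c = -5541/3185 (c = (13457 - 2375)/(-5492 - 878) = 11082/(-6370) = 11082*(-1/6370) = -5541/3185 ≈ -1.7397)
(B(139) + c) + p(184) = ((⅓)*139 - 5541/3185) - 166 = (139/3 - 5541/3185) - 166 = 426092/9555 - 166 = -1160038/9555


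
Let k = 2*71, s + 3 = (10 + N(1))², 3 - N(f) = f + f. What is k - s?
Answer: 24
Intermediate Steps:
N(f) = 3 - 2*f (N(f) = 3 - (f + f) = 3 - 2*f)
s = 118 (s = -3 + (10 + (3 - 2*1))² = -3 + (10 + (3 - 2))² = -3 + (10 + 1)² = -3 + 11² = -3 + 121 = 118)
k = 142
k - s = 142 - 1*118 = 142 - 118 = 24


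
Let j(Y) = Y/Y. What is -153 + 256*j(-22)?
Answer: 103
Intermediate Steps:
j(Y) = 1
-153 + 256*j(-22) = -153 + 256*1 = -153 + 256 = 103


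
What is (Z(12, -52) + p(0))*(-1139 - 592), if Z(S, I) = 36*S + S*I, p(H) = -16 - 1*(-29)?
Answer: 309849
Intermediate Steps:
p(H) = 13 (p(H) = -16 + 29 = 13)
Z(S, I) = 36*S + I*S
(Z(12, -52) + p(0))*(-1139 - 592) = (12*(36 - 52) + 13)*(-1139 - 592) = (12*(-16) + 13)*(-1731) = (-192 + 13)*(-1731) = -179*(-1731) = 309849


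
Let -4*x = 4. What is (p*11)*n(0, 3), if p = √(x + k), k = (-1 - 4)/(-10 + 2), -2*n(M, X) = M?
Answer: 0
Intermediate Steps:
x = -1 (x = -¼*4 = -1)
n(M, X) = -M/2
k = 5/8 (k = -5/(-8) = -5*(-⅛) = 5/8 ≈ 0.62500)
p = I*√6/4 (p = √(-1 + 5/8) = √(-3/8) = I*√6/4 ≈ 0.61237*I)
(p*11)*n(0, 3) = ((I*√6/4)*11)*(-½*0) = (11*I*√6/4)*0 = 0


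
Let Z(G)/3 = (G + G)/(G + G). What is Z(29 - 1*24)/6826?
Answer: 3/6826 ≈ 0.00043950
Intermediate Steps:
Z(G) = 3 (Z(G) = 3*((G + G)/(G + G)) = 3*((2*G)/((2*G))) = 3*((2*G)*(1/(2*G))) = 3*1 = 3)
Z(29 - 1*24)/6826 = 3/6826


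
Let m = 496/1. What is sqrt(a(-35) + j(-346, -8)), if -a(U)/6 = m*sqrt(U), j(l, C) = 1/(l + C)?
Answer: sqrt(-354 - 372940416*I*sqrt(35))/354 ≈ 93.825 - 93.825*I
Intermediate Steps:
j(l, C) = 1/(C + l)
m = 496 (m = 496*1 = 496)
a(U) = -2976*sqrt(U)
sqrt(a(-35) + j(-346, -8)) = sqrt(-2976*I*sqrt(35) + 1/(-8 - 346)) = sqrt(-2976*I*sqrt(35) + 1/(-354)) = sqrt(-2976*I*sqrt(35) - 1/354) = sqrt(-1/354 - 2976*I*sqrt(35))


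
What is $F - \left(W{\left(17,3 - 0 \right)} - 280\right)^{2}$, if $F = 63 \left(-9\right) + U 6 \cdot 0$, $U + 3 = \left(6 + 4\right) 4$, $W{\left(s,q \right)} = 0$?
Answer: $-78967$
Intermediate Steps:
$U = 37$ ($U = -3 + \left(6 + 4\right) 4 = -3 + 10 \cdot 4 = -3 + 40 = 37$)
$F = -567$ ($F = 63 \left(-9\right) + 37 \cdot 6 \cdot 0 = -567 + 222 \cdot 0 = -567 + 0 = -567$)
$F - \left(W{\left(17,3 - 0 \right)} - 280\right)^{2} = -567 - \left(0 - 280\right)^{2} = -567 - \left(-280\right)^{2} = -567 - 78400 = -78967$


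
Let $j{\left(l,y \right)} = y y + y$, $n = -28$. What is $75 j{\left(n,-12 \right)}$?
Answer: $9900$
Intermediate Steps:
$j{\left(l,y \right)} = y + y^{2}$ ($j{\left(l,y \right)} = y^{2} + y = y + y^{2}$)
$75 j{\left(n,-12 \right)} = 75 \left(- 12 \left(1 - 12\right)\right) = 75 \left(\left(-12\right) \left(-11\right)\right) = 75 \cdot 132 = 9900$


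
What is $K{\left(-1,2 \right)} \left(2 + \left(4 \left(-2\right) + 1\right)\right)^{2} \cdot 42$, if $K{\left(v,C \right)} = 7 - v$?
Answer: $8400$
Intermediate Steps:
$K{\left(-1,2 \right)} \left(2 + \left(4 \left(-2\right) + 1\right)\right)^{2} \cdot 42 = \left(7 - -1\right) \left(2 + \left(4 \left(-2\right) + 1\right)\right)^{2} \cdot 42 = \left(7 + 1\right) \left(2 + \left(-8 + 1\right)\right)^{2} \cdot 42 = 8 \left(2 - 7\right)^{2} \cdot 42 = 8 \left(-5\right)^{2} \cdot 42 = 8 \cdot 25 \cdot 42 = 200 \cdot 42 = 8400$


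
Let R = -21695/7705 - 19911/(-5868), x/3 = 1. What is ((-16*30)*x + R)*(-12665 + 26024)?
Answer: -19320238701271/1004732 ≈ -1.9229e+7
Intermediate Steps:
x = 3 (x = 3*1 = 3)
R = 1740533/3014196 (R = -21695*1/7705 - 19911*(-1/5868) = -4339/1541 + 6637/1956 = 1740533/3014196 ≈ 0.57745)
((-16*30)*x + R)*(-12665 + 26024) = (-16*30*3 + 1740533/3014196)*(-12665 + 26024) = (-480*3 + 1740533/3014196)*13359 = (-1440 + 1740533/3014196)*13359 = -4338701707/3014196*13359 = -19320238701271/1004732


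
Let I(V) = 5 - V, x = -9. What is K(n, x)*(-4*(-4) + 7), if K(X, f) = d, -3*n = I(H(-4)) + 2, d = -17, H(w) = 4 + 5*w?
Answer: -391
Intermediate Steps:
n = -23/3 (n = -((5 - (4 + 5*(-4))) + 2)/3 = -((5 - (4 - 20)) + 2)/3 = -((5 - 1*(-16)) + 2)/3 = -((5 + 16) + 2)/3 = -(21 + 2)/3 = -⅓*23 = -23/3 ≈ -7.6667)
K(X, f) = -17
K(n, x)*(-4*(-4) + 7) = -17*(-4*(-4) + 7) = -17*(16 + 7) = -17*23 = -391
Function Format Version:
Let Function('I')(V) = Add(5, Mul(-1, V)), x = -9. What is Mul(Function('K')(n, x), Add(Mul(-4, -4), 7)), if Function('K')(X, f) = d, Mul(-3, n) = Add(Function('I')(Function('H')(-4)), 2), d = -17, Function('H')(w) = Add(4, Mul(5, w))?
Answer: -391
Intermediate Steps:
n = Rational(-23, 3) (n = Mul(Rational(-1, 3), Add(Add(5, Mul(-1, Add(4, Mul(5, -4)))), 2)) = Mul(Rational(-1, 3), Add(Add(5, Mul(-1, Add(4, -20))), 2)) = Mul(Rational(-1, 3), Add(Add(5, Mul(-1, -16)), 2)) = Mul(Rational(-1, 3), Add(Add(5, 16), 2)) = Mul(Rational(-1, 3), Add(21, 2)) = Mul(Rational(-1, 3), 23) = Rational(-23, 3) ≈ -7.6667)
Function('K')(X, f) = -17
Mul(Function('K')(n, x), Add(Mul(-4, -4), 7)) = Mul(-17, Add(Mul(-4, -4), 7)) = Mul(-17, Add(16, 7)) = Mul(-17, 23) = -391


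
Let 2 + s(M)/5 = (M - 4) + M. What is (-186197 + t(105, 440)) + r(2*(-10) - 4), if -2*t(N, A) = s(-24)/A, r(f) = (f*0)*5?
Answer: -16385309/88 ≈ -1.8620e+5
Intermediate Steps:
s(M) = -30 + 10*M (s(M) = -10 + 5*((M - 4) + M) = -10 + 5*((-4 + M) + M) = -10 + 5*(-4 + 2*M) = -10 + (-20 + 10*M) = -30 + 10*M)
r(f) = 0 (r(f) = 0*5 = 0)
t(N, A) = 135/A (t(N, A) = -(-30 + 10*(-24))/(2*A) = -(-30 - 240)/(2*A) = -(-135)/A = 135/A)
(-186197 + t(105, 440)) + r(2*(-10) - 4) = (-186197 + 135/440) + 0 = (-186197 + 135*(1/440)) + 0 = (-186197 + 27/88) + 0 = -16385309/88 + 0 = -16385309/88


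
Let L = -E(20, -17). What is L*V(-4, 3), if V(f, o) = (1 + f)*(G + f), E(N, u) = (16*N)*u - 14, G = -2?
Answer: 98172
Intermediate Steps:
E(N, u) = -14 + 16*N*u (E(N, u) = 16*N*u - 14 = -14 + 16*N*u)
L = 5454 (L = -(-14 + 16*20*(-17)) = -(-14 - 5440) = -1*(-5454) = 5454)
V(f, o) = (1 + f)*(-2 + f)
L*V(-4, 3) = 5454*(-2 + (-4)² - 1*(-4)) = 5454*(-2 + 16 + 4) = 5454*18 = 98172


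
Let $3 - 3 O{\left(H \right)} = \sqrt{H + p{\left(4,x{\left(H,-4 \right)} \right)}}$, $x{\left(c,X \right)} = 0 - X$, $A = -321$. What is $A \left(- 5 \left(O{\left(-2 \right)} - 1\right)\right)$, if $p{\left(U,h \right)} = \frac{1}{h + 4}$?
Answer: $- \frac{535 i \sqrt{30}}{4} \approx - 732.58 i$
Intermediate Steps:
$x{\left(c,X \right)} = - X$
$p{\left(U,h \right)} = \frac{1}{4 + h}$
$O{\left(H \right)} = 1 - \frac{\sqrt{\frac{1}{8} + H}}{3}$ ($O{\left(H \right)} = 1 - \frac{\sqrt{H + \frac{1}{4 - -4}}}{3} = 1 - \frac{\sqrt{H + \frac{1}{4 + 4}}}{3} = 1 - \frac{\sqrt{H + \frac{1}{8}}}{3} = 1 - \frac{\sqrt{\frac{1}{8} + H}}{3}$)
$A \left(- 5 \left(O{\left(-2 \right)} - 1\right)\right) = - 321 \left(- 5 \left(\left(1 - \frac{\sqrt{2 + 16 \left(-2\right)}}{12}\right) - 1\right)\right) = - 321 \left(- 5 \left(\left(1 - \frac{\sqrt{2 - 32}}{12}\right) - 1\right)\right) = - 321 \left(- 5 \left(\left(1 - \frac{\sqrt{-30}}{12}\right) - 1\right)\right) = - 321 \left(- 5 \left(\left(1 - \frac{i \sqrt{30}}{12}\right) - 1\right)\right) = - 321 \left(- 5 \left(- \frac{i \sqrt{30}}{12}\right)\right) = - 321 \frac{5 i \sqrt{30}}{12} = - \frac{535 i \sqrt{30}}{4}$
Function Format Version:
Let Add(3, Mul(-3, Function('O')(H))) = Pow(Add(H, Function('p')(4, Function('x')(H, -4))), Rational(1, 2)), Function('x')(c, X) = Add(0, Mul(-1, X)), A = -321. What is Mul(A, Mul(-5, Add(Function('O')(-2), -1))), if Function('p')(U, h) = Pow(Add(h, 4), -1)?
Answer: Mul(Rational(-535, 4), I, Pow(30, Rational(1, 2))) ≈ Mul(-732.58, I)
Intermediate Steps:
Function('x')(c, X) = Mul(-1, X)
Function('p')(U, h) = Pow(Add(4, h), -1)
Function('O')(H) = Add(1, Mul(Rational(-1, 3), Pow(Add(Rational(1, 8), H), Rational(1, 2)))) (Function('O')(H) = Add(1, Mul(Rational(-1, 3), Pow(Add(H, Pow(Add(4, Mul(-1, -4)), -1)), Rational(1, 2)))) = Add(1, Mul(Rational(-1, 3), Pow(Add(H, Pow(Add(4, 4), -1)), Rational(1, 2)))) = Add(1, Mul(Rational(-1, 3), Pow(Add(H, Pow(8, -1)), Rational(1, 2)))) = Add(1, Mul(Rational(-1, 3), Pow(Add(H, Rational(1, 8)), Rational(1, 2)))) = Add(1, Mul(Rational(-1, 3), Pow(Add(Rational(1, 8), H), Rational(1, 2)))))
Mul(A, Mul(-5, Add(Function('O')(-2), -1))) = Mul(-321, Mul(-5, Add(Add(1, Mul(Rational(-1, 12), Pow(Add(2, Mul(16, -2)), Rational(1, 2)))), -1))) = Mul(-321, Mul(-5, Add(Add(1, Mul(Rational(-1, 12), Pow(Add(2, -32), Rational(1, 2)))), -1))) = Mul(-321, Mul(-5, Add(Add(1, Mul(Rational(-1, 12), Pow(-30, Rational(1, 2)))), -1))) = Mul(-321, Mul(-5, Add(Add(1, Mul(Rational(-1, 12), Mul(I, Pow(30, Rational(1, 2))))), -1))) = Mul(-321, Mul(-5, Add(Add(1, Mul(Rational(-1, 12), I, Pow(30, Rational(1, 2)))), -1))) = Mul(-321, Mul(-5, Mul(Rational(-1, 12), I, Pow(30, Rational(1, 2))))) = Mul(-321, Mul(Rational(5, 12), I, Pow(30, Rational(1, 2)))) = Mul(Rational(-535, 4), I, Pow(30, Rational(1, 2)))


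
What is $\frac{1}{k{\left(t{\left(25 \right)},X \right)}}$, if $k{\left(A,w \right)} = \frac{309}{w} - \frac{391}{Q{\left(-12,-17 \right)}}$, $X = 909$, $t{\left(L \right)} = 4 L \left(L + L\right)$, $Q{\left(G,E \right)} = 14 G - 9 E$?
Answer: $\frac{1515}{40006} \approx 0.037869$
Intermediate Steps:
$Q{\left(G,E \right)} = - 9 E + 14 G$
$t{\left(L \right)} = 8 L^{2}$ ($t{\left(L \right)} = 4 L 2 L = 8 L^{2}$)
$k{\left(A,w \right)} = \frac{391}{15} + \frac{309}{w}$ ($k{\left(A,w \right)} = \frac{309}{w} - \frac{391}{\left(-9\right) \left(-17\right) + 14 \left(-12\right)} = \frac{309}{w} - \frac{391}{153 - 168} = \frac{309}{w} - \frac{391}{-15} = \frac{309}{w} - - \frac{391}{15} = \frac{309}{w} + \frac{391}{15} = \frac{391}{15} + \frac{309}{w}$)
$\frac{1}{k{\left(t{\left(25 \right)},X \right)}} = \frac{1}{\frac{391}{15} + \frac{309}{909}} = \frac{1}{\frac{391}{15} + 309 \cdot \frac{1}{909}} = \frac{1}{\frac{391}{15} + \frac{103}{303}} = \frac{1}{\frac{40006}{1515}} = \frac{1515}{40006}$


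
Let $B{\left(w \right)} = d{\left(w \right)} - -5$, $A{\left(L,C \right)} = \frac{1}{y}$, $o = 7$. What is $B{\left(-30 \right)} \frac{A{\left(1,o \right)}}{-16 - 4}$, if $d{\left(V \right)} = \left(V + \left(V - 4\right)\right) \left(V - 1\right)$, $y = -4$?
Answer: $\frac{1989}{80} \approx 24.862$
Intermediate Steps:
$d{\left(V \right)} = \left(-1 + V\right) \left(-4 + 2 V\right)$ ($d{\left(V \right)} = \left(V + \left(V - 4\right)\right) \left(-1 + V\right) = \left(V + \left(-4 + V\right)\right) \left(-1 + V\right) = \left(-4 + 2 V\right) \left(-1 + V\right) = \left(-1 + V\right) \left(-4 + 2 V\right)$)
$A{\left(L,C \right)} = - \frac{1}{4}$ ($A{\left(L,C \right)} = \frac{1}{-4} = - \frac{1}{4}$)
$B{\left(w \right)} = 9 - 6 w + 2 w^{2}$ ($B{\left(w \right)} = \left(4 - 6 w + 2 w^{2}\right) - -5 = \left(4 - 6 w + 2 w^{2}\right) + 5 = 9 - 6 w + 2 w^{2}$)
$B{\left(-30 \right)} \frac{A{\left(1,o \right)}}{-16 - 4} = \left(9 - -180 + 2 \left(-30\right)^{2}\right) \left(- \frac{1}{4 \left(-16 - 4\right)}\right) = \left(9 + 180 + 2 \cdot 900\right) \left(- \frac{1}{4 \left(-20\right)}\right) = \left(9 + 180 + 1800\right) \left(\left(- \frac{1}{4}\right) \left(- \frac{1}{20}\right)\right) = 1989 \cdot \frac{1}{80} = \frac{1989}{80}$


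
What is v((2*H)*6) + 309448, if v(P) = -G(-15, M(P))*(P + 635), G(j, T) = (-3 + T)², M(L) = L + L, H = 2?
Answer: -1025027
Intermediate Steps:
M(L) = 2*L
v(P) = -(-3 + 2*P)²*(635 + P) (v(P) = -(-3 + 2*P)²*(P + 635) = -(-3 + 2*P)²*(635 + P))
v((2*H)*6) + 309448 = (-3 + 2*((2*2)*6))²*(-635 - 2*2*6) + 309448 = (-3 + 2*(4*6))²*(-635 - 4*6) + 309448 = (-3 + 2*24)²*(-635 - 1*24) + 309448 = (-3 + 48)²*(-635 - 24) + 309448 = 45²*(-659) + 309448 = 2025*(-659) + 309448 = -1334475 + 309448 = -1025027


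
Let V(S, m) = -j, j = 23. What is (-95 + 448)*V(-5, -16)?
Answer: -8119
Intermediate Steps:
V(S, m) = -23 (V(S, m) = -1*23 = -23)
(-95 + 448)*V(-5, -16) = (-95 + 448)*(-23) = 353*(-23) = -8119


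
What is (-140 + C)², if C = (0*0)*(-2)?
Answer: 19600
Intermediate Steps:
C = 0 (C = 0*(-2) = 0)
(-140 + C)² = (-140 + 0)² = (-140)² = 19600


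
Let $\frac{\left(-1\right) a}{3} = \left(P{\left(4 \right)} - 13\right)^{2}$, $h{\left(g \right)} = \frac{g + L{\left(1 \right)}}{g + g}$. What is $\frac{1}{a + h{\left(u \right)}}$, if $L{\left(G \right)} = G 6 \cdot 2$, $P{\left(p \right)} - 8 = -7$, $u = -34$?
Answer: $- \frac{34}{14677} \approx -0.0023165$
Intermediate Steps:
$P{\left(p \right)} = 1$ ($P{\left(p \right)} = 8 - 7 = 1$)
$L{\left(G \right)} = 12 G$ ($L{\left(G \right)} = 6 G 2 = 12 G$)
$h{\left(g \right)} = \frac{12 + g}{2 g}$ ($h{\left(g \right)} = \frac{g + 12 \cdot 1}{g + g} = \frac{g + 12}{2 g} = \left(12 + g\right) \frac{1}{2 g} = \frac{12 + g}{2 g}$)
$a = -432$ ($a = - 3 \left(1 - 13\right)^{2} = - 3 \left(-12\right)^{2} = \left(-3\right) 144 = -432$)
$\frac{1}{a + h{\left(u \right)}} = \frac{1}{-432 + \frac{12 - 34}{2 \left(-34\right)}} = \frac{1}{-432 + \frac{1}{2} \left(- \frac{1}{34}\right) \left(-22\right)} = \frac{1}{-432 + \frac{11}{34}} = \frac{1}{- \frac{14677}{34}} = - \frac{34}{14677}$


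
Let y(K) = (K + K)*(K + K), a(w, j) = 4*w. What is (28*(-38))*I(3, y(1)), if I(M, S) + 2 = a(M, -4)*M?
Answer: -36176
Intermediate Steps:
y(K) = 4*K**2 (y(K) = (2*K)*(2*K) = 4*K**2)
I(M, S) = -2 + 4*M**2 (I(M, S) = -2 + (4*M)*M = -2 + 4*M**2)
(28*(-38))*I(3, y(1)) = (28*(-38))*(-2 + 4*3**2) = -1064*(-2 + 4*9) = -1064*(-2 + 36) = -1064*34 = -36176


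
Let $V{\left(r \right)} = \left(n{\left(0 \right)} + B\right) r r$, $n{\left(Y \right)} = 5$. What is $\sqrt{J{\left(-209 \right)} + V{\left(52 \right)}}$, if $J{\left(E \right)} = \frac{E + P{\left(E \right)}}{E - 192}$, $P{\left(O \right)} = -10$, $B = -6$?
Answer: $\frac{i \sqrt{434718085}}{401} \approx 51.995 i$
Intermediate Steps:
$V{\left(r \right)} = - r^{2}$ ($V{\left(r \right)} = \left(5 - 6\right) r r = - r^{2}$)
$J{\left(E \right)} = \frac{-10 + E}{-192 + E}$ ($J{\left(E \right)} = \frac{E - 10}{E - 192} = \frac{-10 + E}{-192 + E}$)
$\sqrt{J{\left(-209 \right)} + V{\left(52 \right)}} = \sqrt{\frac{-10 - 209}{-192 - 209} - 52^{2}} = \sqrt{\frac{1}{-401} \left(-219\right) - 2704} = \sqrt{\left(- \frac{1}{401}\right) \left(-219\right) - 2704} = \sqrt{\frac{219}{401} - 2704} = \sqrt{- \frac{1084085}{401}} = \frac{i \sqrt{434718085}}{401}$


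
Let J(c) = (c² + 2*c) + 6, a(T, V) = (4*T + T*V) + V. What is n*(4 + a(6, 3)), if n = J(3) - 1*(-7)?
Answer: 1372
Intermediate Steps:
a(T, V) = V + 4*T + T*V
J(c) = 6 + c² + 2*c
n = 28 (n = (6 + 3² + 2*3) - 1*(-7) = (6 + 9 + 6) + 7 = 21 + 7 = 28)
n*(4 + a(6, 3)) = 28*(4 + (3 + 4*6 + 6*3)) = 28*(4 + (3 + 24 + 18)) = 28*(4 + 45) = 28*49 = 1372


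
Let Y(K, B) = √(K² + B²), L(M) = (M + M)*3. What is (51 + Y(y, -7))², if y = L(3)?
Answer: (51 + √373)² ≈ 4943.9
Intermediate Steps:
L(M) = 6*M (L(M) = (2*M)*3 = 6*M)
y = 18 (y = 6*3 = 18)
Y(K, B) = √(B² + K²)
(51 + Y(y, -7))² = (51 + √((-7)² + 18²))² = (51 + √(49 + 324))² = (51 + √373)²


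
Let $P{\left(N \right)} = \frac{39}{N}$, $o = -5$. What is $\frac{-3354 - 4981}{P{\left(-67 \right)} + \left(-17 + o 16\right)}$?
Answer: $\frac{558445}{6538} \approx 85.415$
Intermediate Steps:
$\frac{-3354 - 4981}{P{\left(-67 \right)} + \left(-17 + o 16\right)} = \frac{-3354 - 4981}{\frac{39}{-67} - 97} = - \frac{8335}{39 \left(- \frac{1}{67}\right) - 97} = - \frac{8335}{- \frac{39}{67} - 97} = - \frac{8335}{- \frac{6538}{67}} = \left(-8335\right) \left(- \frac{67}{6538}\right) = \frac{558445}{6538}$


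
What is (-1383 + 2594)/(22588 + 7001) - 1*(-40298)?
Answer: 170339819/4227 ≈ 40298.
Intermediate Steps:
(-1383 + 2594)/(22588 + 7001) - 1*(-40298) = 1211/29589 + 40298 = 1211*(1/29589) + 40298 = 173/4227 + 40298 = 170339819/4227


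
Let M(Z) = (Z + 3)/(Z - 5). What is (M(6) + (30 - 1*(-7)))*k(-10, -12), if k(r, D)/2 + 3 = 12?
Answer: 828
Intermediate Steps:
M(Z) = (3 + Z)/(-5 + Z)
k(r, D) = 18 (k(r, D) = -6 + 2*12 = -6 + 24 = 18)
(M(6) + (30 - 1*(-7)))*k(-10, -12) = ((3 + 6)/(-5 + 6) + (30 - 1*(-7)))*18 = (9/1 + (30 + 7))*18 = (1*9 + 37)*18 = (9 + 37)*18 = 46*18 = 828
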